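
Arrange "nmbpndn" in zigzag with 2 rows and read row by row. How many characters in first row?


Zigzag "nmbpndn" into 2 rows:
Placing characters:
  'n' => row 0
  'm' => row 1
  'b' => row 0
  'p' => row 1
  'n' => row 0
  'd' => row 1
  'n' => row 0
Rows:
  Row 0: "nbnn"
  Row 1: "mpd"
First row length: 4

4


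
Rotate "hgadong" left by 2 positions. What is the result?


Input: "hgadong", rotate left by 2
First 2 characters: "hg"
Remaining characters: "adong"
Concatenate remaining + first: "adong" + "hg" = "adonghg"

adonghg


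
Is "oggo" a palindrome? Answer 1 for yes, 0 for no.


Input: oggo
Reversed: oggo
  Compare pos 0 ('o') with pos 3 ('o'): match
  Compare pos 1 ('g') with pos 2 ('g'): match
Result: palindrome

1


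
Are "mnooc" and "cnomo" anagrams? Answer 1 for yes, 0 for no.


Strings: "mnooc", "cnomo"
Sorted first:  cmnoo
Sorted second: cmnoo
Sorted forms match => anagrams

1


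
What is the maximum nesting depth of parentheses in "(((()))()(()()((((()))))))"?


Input: "(((()))()(()()((((()))))))"
Tracking depth:
  Position 0 '(': depth becomes 1
  Position 1 '(': depth becomes 2
  Position 2 '(': depth becomes 3
  Position 3 '(': depth becomes 4
  Position 4 ')': depth becomes 3
  Position 5 ')': depth becomes 2
  Position 6 ')': depth becomes 1
  Position 7 '(': depth becomes 2
  Position 8 ')': depth becomes 1
  Position 9 '(': depth becomes 2
  Position 10 '(': depth becomes 3
  Position 11 ')': depth becomes 2
  Position 12 '(': depth becomes 3
  Position 13 ')': depth becomes 2
  Position 14 '(': depth becomes 3
  Position 15 '(': depth becomes 4
  Position 16 '(': depth becomes 5
  Position 17 '(': depth becomes 6
  Position 18 '(': depth becomes 7
  Position 19 ')': depth becomes 6
  Position 20 ')': depth becomes 5
  Position 21 ')': depth becomes 4
  Position 22 ')': depth becomes 3
  Position 23 ')': depth becomes 2
  Position 24 ')': depth becomes 1
  Position 25 ')': depth becomes 0
Maximum depth reached: 7

7


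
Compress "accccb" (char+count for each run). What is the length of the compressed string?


Input: accccb
Runs:
  'a' x 1 => "a1"
  'c' x 4 => "c4"
  'b' x 1 => "b1"
Compressed: "a1c4b1"
Compressed length: 6

6


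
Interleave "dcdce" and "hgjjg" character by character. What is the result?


Interleaving "dcdce" and "hgjjg":
  Position 0: 'd' from first, 'h' from second => "dh"
  Position 1: 'c' from first, 'g' from second => "cg"
  Position 2: 'd' from first, 'j' from second => "dj"
  Position 3: 'c' from first, 'j' from second => "cj"
  Position 4: 'e' from first, 'g' from second => "eg"
Result: dhcgdjcjeg

dhcgdjcjeg


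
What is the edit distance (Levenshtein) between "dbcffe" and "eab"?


Computing edit distance: "dbcffe" -> "eab"
DP table:
           e    a    b
      0    1    2    3
  d   1    1    2    3
  b   2    2    2    2
  c   3    3    3    3
  f   4    4    4    4
  f   5    5    5    5
  e   6    5    6    6
Edit distance = dp[6][3] = 6

6


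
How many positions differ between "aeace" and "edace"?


Comparing "aeace" and "edace" position by position:
  Position 0: 'a' vs 'e' => DIFFER
  Position 1: 'e' vs 'd' => DIFFER
  Position 2: 'a' vs 'a' => same
  Position 3: 'c' vs 'c' => same
  Position 4: 'e' vs 'e' => same
Positions that differ: 2

2


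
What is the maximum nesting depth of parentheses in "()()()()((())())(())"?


Input: "()()()()((())())(())"
Tracking depth:
  Position 0 '(': depth becomes 1
  Position 1 ')': depth becomes 0
  Position 2 '(': depth becomes 1
  Position 3 ')': depth becomes 0
  Position 4 '(': depth becomes 1
  Position 5 ')': depth becomes 0
  Position 6 '(': depth becomes 1
  Position 7 ')': depth becomes 0
  Position 8 '(': depth becomes 1
  Position 9 '(': depth becomes 2
  Position 10 '(': depth becomes 3
  Position 11 ')': depth becomes 2
  Position 12 ')': depth becomes 1
  Position 13 '(': depth becomes 2
  Position 14 ')': depth becomes 1
  Position 15 ')': depth becomes 0
  Position 16 '(': depth becomes 1
  Position 17 '(': depth becomes 2
  Position 18 ')': depth becomes 1
  Position 19 ')': depth becomes 0
Maximum depth reached: 3

3


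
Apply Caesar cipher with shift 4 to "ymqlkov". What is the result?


Caesar cipher: shift "ymqlkov" by 4
  'y' (pos 24) + 4 = pos 2 = 'c'
  'm' (pos 12) + 4 = pos 16 = 'q'
  'q' (pos 16) + 4 = pos 20 = 'u'
  'l' (pos 11) + 4 = pos 15 = 'p'
  'k' (pos 10) + 4 = pos 14 = 'o'
  'o' (pos 14) + 4 = pos 18 = 's'
  'v' (pos 21) + 4 = pos 25 = 'z'
Result: cquposz

cquposz


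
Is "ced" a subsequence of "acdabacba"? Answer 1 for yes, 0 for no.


Check if "ced" is a subsequence of "acdabacba"
Greedy scan:
  Position 0 ('a'): no match needed
  Position 1 ('c'): matches sub[0] = 'c'
  Position 2 ('d'): no match needed
  Position 3 ('a'): no match needed
  Position 4 ('b'): no match needed
  Position 5 ('a'): no match needed
  Position 6 ('c'): no match needed
  Position 7 ('b'): no match needed
  Position 8 ('a'): no match needed
Only matched 1/3 characters => not a subsequence

0


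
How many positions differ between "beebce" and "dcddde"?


Comparing "beebce" and "dcddde" position by position:
  Position 0: 'b' vs 'd' => DIFFER
  Position 1: 'e' vs 'c' => DIFFER
  Position 2: 'e' vs 'd' => DIFFER
  Position 3: 'b' vs 'd' => DIFFER
  Position 4: 'c' vs 'd' => DIFFER
  Position 5: 'e' vs 'e' => same
Positions that differ: 5

5


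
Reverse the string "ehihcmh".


Input: ehihcmh
Reading characters right to left:
  Position 6: 'h'
  Position 5: 'm'
  Position 4: 'c'
  Position 3: 'h'
  Position 2: 'i'
  Position 1: 'h'
  Position 0: 'e'
Reversed: hmchihe

hmchihe


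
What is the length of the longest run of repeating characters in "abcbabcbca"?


Input: "abcbabcbca"
Scanning for longest run:
  Position 1 ('b'): new char, reset run to 1
  Position 2 ('c'): new char, reset run to 1
  Position 3 ('b'): new char, reset run to 1
  Position 4 ('a'): new char, reset run to 1
  Position 5 ('b'): new char, reset run to 1
  Position 6 ('c'): new char, reset run to 1
  Position 7 ('b'): new char, reset run to 1
  Position 8 ('c'): new char, reset run to 1
  Position 9 ('a'): new char, reset run to 1
Longest run: 'a' with length 1

1


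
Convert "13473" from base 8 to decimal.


Input: "13473" in base 8
Positional expansion:
  Digit '1' (value 1) x 8^4 = 4096
  Digit '3' (value 3) x 8^3 = 1536
  Digit '4' (value 4) x 8^2 = 256
  Digit '7' (value 7) x 8^1 = 56
  Digit '3' (value 3) x 8^0 = 3
Sum = 5947

5947


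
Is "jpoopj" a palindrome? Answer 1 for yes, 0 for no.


Input: jpoopj
Reversed: jpoopj
  Compare pos 0 ('j') with pos 5 ('j'): match
  Compare pos 1 ('p') with pos 4 ('p'): match
  Compare pos 2 ('o') with pos 3 ('o'): match
Result: palindrome

1


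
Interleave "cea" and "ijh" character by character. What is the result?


Interleaving "cea" and "ijh":
  Position 0: 'c' from first, 'i' from second => "ci"
  Position 1: 'e' from first, 'j' from second => "ej"
  Position 2: 'a' from first, 'h' from second => "ah"
Result: ciejah

ciejah


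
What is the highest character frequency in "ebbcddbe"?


Input: ebbcddbe
Character counts:
  'b': 3
  'c': 1
  'd': 2
  'e': 2
Maximum frequency: 3

3


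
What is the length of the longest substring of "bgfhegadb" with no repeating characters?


Input: "bgfhegadb"
Sliding window (track last position of each char):
  Position 0 ('b'): window [0,0] length 1 -- new best
  Position 1 ('g'): window [0,1] length 2 -- new best
  Position 2 ('f'): window [0,2] length 3 -- new best
  Position 3 ('h'): window [0,3] length 4 -- new best
  Position 4 ('e'): window [0,4] length 5 -- new best
  Position 5 ('g'): repeat (last at 1), move window start to 2
  Position 5 ('g'): window [2,5] length 4
  Position 6 ('a'): window [2,6] length 5
  Position 7 ('d'): window [2,7] length 6 -- new best
  Position 8 ('b'): window [2,8] length 7 -- new best
Longest substring with no repeats: "fhegadb" with length 7

7


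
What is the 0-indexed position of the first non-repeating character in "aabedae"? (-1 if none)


Input: aabedae
Character frequencies:
  'a': 3
  'b': 1
  'd': 1
  'e': 2
Scanning left to right for freq == 1:
  Position 0 ('a'): freq=3, skip
  Position 1 ('a'): freq=3, skip
  Position 2 ('b'): unique! => answer = 2

2


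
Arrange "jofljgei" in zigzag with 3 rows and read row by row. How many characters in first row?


Zigzag "jofljgei" into 3 rows:
Placing characters:
  'j' => row 0
  'o' => row 1
  'f' => row 2
  'l' => row 1
  'j' => row 0
  'g' => row 1
  'e' => row 2
  'i' => row 1
Rows:
  Row 0: "jj"
  Row 1: "olgi"
  Row 2: "fe"
First row length: 2

2


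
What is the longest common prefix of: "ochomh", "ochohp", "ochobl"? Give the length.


Words: ochomh, ochohp, ochobl
  Position 0: all 'o' => match
  Position 1: all 'c' => match
  Position 2: all 'h' => match
  Position 3: all 'o' => match
  Position 4: ('m', 'h', 'b') => mismatch, stop
LCP = "ocho" (length 4)

4


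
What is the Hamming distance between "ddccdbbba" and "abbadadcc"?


Comparing "ddccdbbba" and "abbadadcc" position by position:
  Position 0: 'd' vs 'a' => differ
  Position 1: 'd' vs 'b' => differ
  Position 2: 'c' vs 'b' => differ
  Position 3: 'c' vs 'a' => differ
  Position 4: 'd' vs 'd' => same
  Position 5: 'b' vs 'a' => differ
  Position 6: 'b' vs 'd' => differ
  Position 7: 'b' vs 'c' => differ
  Position 8: 'a' vs 'c' => differ
Total differences (Hamming distance): 8

8


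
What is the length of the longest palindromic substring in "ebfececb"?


Input: "ebfececb"
Checking substrings for palindromes:
  [3:6] "ece" (len 3) => palindrome
  [4:7] "cec" (len 3) => palindrome
Longest palindromic substring: "ece" with length 3

3


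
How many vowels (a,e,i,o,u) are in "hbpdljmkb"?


Input: hbpdljmkb
Checking each character:
  'h' at position 0: consonant
  'b' at position 1: consonant
  'p' at position 2: consonant
  'd' at position 3: consonant
  'l' at position 4: consonant
  'j' at position 5: consonant
  'm' at position 6: consonant
  'k' at position 7: consonant
  'b' at position 8: consonant
Total vowels: 0

0


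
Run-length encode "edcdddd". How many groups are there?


Input: edcdddd
Scanning for consecutive runs:
  Group 1: 'e' x 1 (positions 0-0)
  Group 2: 'd' x 1 (positions 1-1)
  Group 3: 'c' x 1 (positions 2-2)
  Group 4: 'd' x 4 (positions 3-6)
Total groups: 4

4


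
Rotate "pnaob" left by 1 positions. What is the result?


Input: "pnaob", rotate left by 1
First 1 characters: "p"
Remaining characters: "naob"
Concatenate remaining + first: "naob" + "p" = "naobp"

naobp


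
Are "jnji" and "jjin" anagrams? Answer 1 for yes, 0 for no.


Strings: "jnji", "jjin"
Sorted first:  ijjn
Sorted second: ijjn
Sorted forms match => anagrams

1


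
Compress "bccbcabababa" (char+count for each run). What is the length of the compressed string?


Input: bccbcabababa
Runs:
  'b' x 1 => "b1"
  'c' x 2 => "c2"
  'b' x 1 => "b1"
  'c' x 1 => "c1"
  'a' x 1 => "a1"
  'b' x 1 => "b1"
  'a' x 1 => "a1"
  'b' x 1 => "b1"
  'a' x 1 => "a1"
  'b' x 1 => "b1"
  'a' x 1 => "a1"
Compressed: "b1c2b1c1a1b1a1b1a1b1a1"
Compressed length: 22

22


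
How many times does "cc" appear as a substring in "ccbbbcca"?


Searching for "cc" in "ccbbbcca"
Scanning each position:
  Position 0: "cc" => MATCH
  Position 1: "cb" => no
  Position 2: "bb" => no
  Position 3: "bb" => no
  Position 4: "bc" => no
  Position 5: "cc" => MATCH
  Position 6: "ca" => no
Total occurrences: 2

2


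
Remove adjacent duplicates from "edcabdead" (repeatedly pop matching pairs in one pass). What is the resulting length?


Input: edcabdead
Stack-based adjacent duplicate removal:
  Read 'e': push. Stack: e
  Read 'd': push. Stack: ed
  Read 'c': push. Stack: edc
  Read 'a': push. Stack: edca
  Read 'b': push. Stack: edcab
  Read 'd': push. Stack: edcabd
  Read 'e': push. Stack: edcabde
  Read 'a': push. Stack: edcabdea
  Read 'd': push. Stack: edcabdead
Final stack: "edcabdead" (length 9)

9


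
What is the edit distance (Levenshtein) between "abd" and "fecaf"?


Computing edit distance: "abd" -> "fecaf"
DP table:
           f    e    c    a    f
      0    1    2    3    4    5
  a   1    1    2    3    3    4
  b   2    2    2    3    4    4
  d   3    3    3    3    4    5
Edit distance = dp[3][5] = 5

5


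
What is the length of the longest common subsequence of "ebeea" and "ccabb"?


LCS of "ebeea" and "ccabb"
DP table:
           c    c    a    b    b
      0    0    0    0    0    0
  e   0    0    0    0    0    0
  b   0    0    0    0    1    1
  e   0    0    0    0    1    1
  e   0    0    0    0    1    1
  a   0    0    0    1    1    1
LCS length = dp[5][5] = 1

1


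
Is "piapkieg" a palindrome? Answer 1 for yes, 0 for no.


Input: piapkieg
Reversed: geikpaip
  Compare pos 0 ('p') with pos 7 ('g'): MISMATCH
  Compare pos 1 ('i') with pos 6 ('e'): MISMATCH
  Compare pos 2 ('a') with pos 5 ('i'): MISMATCH
  Compare pos 3 ('p') with pos 4 ('k'): MISMATCH
Result: not a palindrome

0


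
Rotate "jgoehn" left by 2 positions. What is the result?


Input: "jgoehn", rotate left by 2
First 2 characters: "jg"
Remaining characters: "oehn"
Concatenate remaining + first: "oehn" + "jg" = "oehnjg"

oehnjg


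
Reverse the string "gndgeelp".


Input: gndgeelp
Reading characters right to left:
  Position 7: 'p'
  Position 6: 'l'
  Position 5: 'e'
  Position 4: 'e'
  Position 3: 'g'
  Position 2: 'd'
  Position 1: 'n'
  Position 0: 'g'
Reversed: pleegdng

pleegdng


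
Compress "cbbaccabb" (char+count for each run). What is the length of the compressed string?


Input: cbbaccabb
Runs:
  'c' x 1 => "c1"
  'b' x 2 => "b2"
  'a' x 1 => "a1"
  'c' x 2 => "c2"
  'a' x 1 => "a1"
  'b' x 2 => "b2"
Compressed: "c1b2a1c2a1b2"
Compressed length: 12

12


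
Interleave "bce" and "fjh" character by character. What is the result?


Interleaving "bce" and "fjh":
  Position 0: 'b' from first, 'f' from second => "bf"
  Position 1: 'c' from first, 'j' from second => "cj"
  Position 2: 'e' from first, 'h' from second => "eh"
Result: bfcjeh

bfcjeh


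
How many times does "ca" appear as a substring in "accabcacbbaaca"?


Searching for "ca" in "accabcacbbaaca"
Scanning each position:
  Position 0: "ac" => no
  Position 1: "cc" => no
  Position 2: "ca" => MATCH
  Position 3: "ab" => no
  Position 4: "bc" => no
  Position 5: "ca" => MATCH
  Position 6: "ac" => no
  Position 7: "cb" => no
  Position 8: "bb" => no
  Position 9: "ba" => no
  Position 10: "aa" => no
  Position 11: "ac" => no
  Position 12: "ca" => MATCH
Total occurrences: 3

3


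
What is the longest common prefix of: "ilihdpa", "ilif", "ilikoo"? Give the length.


Words: ilihdpa, ilif, ilikoo
  Position 0: all 'i' => match
  Position 1: all 'l' => match
  Position 2: all 'i' => match
  Position 3: ('h', 'f', 'k') => mismatch, stop
LCP = "ili" (length 3)

3


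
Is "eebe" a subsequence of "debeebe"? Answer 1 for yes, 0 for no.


Check if "eebe" is a subsequence of "debeebe"
Greedy scan:
  Position 0 ('d'): no match needed
  Position 1 ('e'): matches sub[0] = 'e'
  Position 2 ('b'): no match needed
  Position 3 ('e'): matches sub[1] = 'e'
  Position 4 ('e'): no match needed
  Position 5 ('b'): matches sub[2] = 'b'
  Position 6 ('e'): matches sub[3] = 'e'
All 4 characters matched => is a subsequence

1


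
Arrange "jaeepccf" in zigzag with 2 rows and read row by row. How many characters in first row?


Zigzag "jaeepccf" into 2 rows:
Placing characters:
  'j' => row 0
  'a' => row 1
  'e' => row 0
  'e' => row 1
  'p' => row 0
  'c' => row 1
  'c' => row 0
  'f' => row 1
Rows:
  Row 0: "jepc"
  Row 1: "aecf"
First row length: 4

4


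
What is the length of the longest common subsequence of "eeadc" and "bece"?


LCS of "eeadc" and "bece"
DP table:
           b    e    c    e
      0    0    0    0    0
  e   0    0    1    1    1
  e   0    0    1    1    2
  a   0    0    1    1    2
  d   0    0    1    1    2
  c   0    0    1    2    2
LCS length = dp[5][4] = 2

2


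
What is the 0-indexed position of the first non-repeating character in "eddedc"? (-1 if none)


Input: eddedc
Character frequencies:
  'c': 1
  'd': 3
  'e': 2
Scanning left to right for freq == 1:
  Position 0 ('e'): freq=2, skip
  Position 1 ('d'): freq=3, skip
  Position 2 ('d'): freq=3, skip
  Position 3 ('e'): freq=2, skip
  Position 4 ('d'): freq=3, skip
  Position 5 ('c'): unique! => answer = 5

5


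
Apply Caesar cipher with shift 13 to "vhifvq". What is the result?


Caesar cipher: shift "vhifvq" by 13
  'v' (pos 21) + 13 = pos 8 = 'i'
  'h' (pos 7) + 13 = pos 20 = 'u'
  'i' (pos 8) + 13 = pos 21 = 'v'
  'f' (pos 5) + 13 = pos 18 = 's'
  'v' (pos 21) + 13 = pos 8 = 'i'
  'q' (pos 16) + 13 = pos 3 = 'd'
Result: iuvsid

iuvsid


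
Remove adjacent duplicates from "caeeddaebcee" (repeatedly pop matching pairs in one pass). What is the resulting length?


Input: caeeddaebcee
Stack-based adjacent duplicate removal:
  Read 'c': push. Stack: c
  Read 'a': push. Stack: ca
  Read 'e': push. Stack: cae
  Read 'e': matches stack top 'e' => pop. Stack: ca
  Read 'd': push. Stack: cad
  Read 'd': matches stack top 'd' => pop. Stack: ca
  Read 'a': matches stack top 'a' => pop. Stack: c
  Read 'e': push. Stack: ce
  Read 'b': push. Stack: ceb
  Read 'c': push. Stack: cebc
  Read 'e': push. Stack: cebce
  Read 'e': matches stack top 'e' => pop. Stack: cebc
Final stack: "cebc" (length 4)

4


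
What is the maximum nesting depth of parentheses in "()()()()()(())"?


Input: "()()()()()(())"
Tracking depth:
  Position 0 '(': depth becomes 1
  Position 1 ')': depth becomes 0
  Position 2 '(': depth becomes 1
  Position 3 ')': depth becomes 0
  Position 4 '(': depth becomes 1
  Position 5 ')': depth becomes 0
  Position 6 '(': depth becomes 1
  Position 7 ')': depth becomes 0
  Position 8 '(': depth becomes 1
  Position 9 ')': depth becomes 0
  Position 10 '(': depth becomes 1
  Position 11 '(': depth becomes 2
  Position 12 ')': depth becomes 1
  Position 13 ')': depth becomes 0
Maximum depth reached: 2

2


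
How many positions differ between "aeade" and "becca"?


Comparing "aeade" and "becca" position by position:
  Position 0: 'a' vs 'b' => DIFFER
  Position 1: 'e' vs 'e' => same
  Position 2: 'a' vs 'c' => DIFFER
  Position 3: 'd' vs 'c' => DIFFER
  Position 4: 'e' vs 'a' => DIFFER
Positions that differ: 4

4


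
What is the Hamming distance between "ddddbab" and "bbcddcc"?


Comparing "ddddbab" and "bbcddcc" position by position:
  Position 0: 'd' vs 'b' => differ
  Position 1: 'd' vs 'b' => differ
  Position 2: 'd' vs 'c' => differ
  Position 3: 'd' vs 'd' => same
  Position 4: 'b' vs 'd' => differ
  Position 5: 'a' vs 'c' => differ
  Position 6: 'b' vs 'c' => differ
Total differences (Hamming distance): 6

6


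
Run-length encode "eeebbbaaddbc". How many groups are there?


Input: eeebbbaaddbc
Scanning for consecutive runs:
  Group 1: 'e' x 3 (positions 0-2)
  Group 2: 'b' x 3 (positions 3-5)
  Group 3: 'a' x 2 (positions 6-7)
  Group 4: 'd' x 2 (positions 8-9)
  Group 5: 'b' x 1 (positions 10-10)
  Group 6: 'c' x 1 (positions 11-11)
Total groups: 6

6


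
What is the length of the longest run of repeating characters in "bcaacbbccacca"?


Input: "bcaacbbccacca"
Scanning for longest run:
  Position 1 ('c'): new char, reset run to 1
  Position 2 ('a'): new char, reset run to 1
  Position 3 ('a'): continues run of 'a', length=2
  Position 4 ('c'): new char, reset run to 1
  Position 5 ('b'): new char, reset run to 1
  Position 6 ('b'): continues run of 'b', length=2
  Position 7 ('c'): new char, reset run to 1
  Position 8 ('c'): continues run of 'c', length=2
  Position 9 ('a'): new char, reset run to 1
  Position 10 ('c'): new char, reset run to 1
  Position 11 ('c'): continues run of 'c', length=2
  Position 12 ('a'): new char, reset run to 1
Longest run: 'a' with length 2

2


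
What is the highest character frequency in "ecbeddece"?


Input: ecbeddece
Character counts:
  'b': 1
  'c': 2
  'd': 2
  'e': 4
Maximum frequency: 4

4


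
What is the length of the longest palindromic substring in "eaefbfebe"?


Input: "eaefbfebe"
Checking substrings for palindromes:
  [2:7] "efbfe" (len 5) => palindrome
  [0:3] "eae" (len 3) => palindrome
  [3:6] "fbf" (len 3) => palindrome
  [6:9] "ebe" (len 3) => palindrome
Longest palindromic substring: "efbfe" with length 5

5


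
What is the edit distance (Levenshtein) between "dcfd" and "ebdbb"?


Computing edit distance: "dcfd" -> "ebdbb"
DP table:
           e    b    d    b    b
      0    1    2    3    4    5
  d   1    1    2    2    3    4
  c   2    2    2    3    3    4
  f   3    3    3    3    4    4
  d   4    4    4    3    4    5
Edit distance = dp[4][5] = 5

5


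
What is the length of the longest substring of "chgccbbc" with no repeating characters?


Input: "chgccbbc"
Sliding window (track last position of each char):
  Position 0 ('c'): window [0,0] length 1 -- new best
  Position 1 ('h'): window [0,1] length 2 -- new best
  Position 2 ('g'): window [0,2] length 3 -- new best
  Position 3 ('c'): repeat (last at 0), move window start to 1
  Position 3 ('c'): window [1,3] length 3
  Position 4 ('c'): repeat (last at 3), move window start to 4
  Position 4 ('c'): window [4,4] length 1
  Position 5 ('b'): window [4,5] length 2
  Position 6 ('b'): repeat (last at 5), move window start to 6
  Position 6 ('b'): window [6,6] length 1
  Position 7 ('c'): window [6,7] length 2
Longest substring with no repeats: "chg" with length 3

3


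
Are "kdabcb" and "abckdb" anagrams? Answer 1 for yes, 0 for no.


Strings: "kdabcb", "abckdb"
Sorted first:  abbcdk
Sorted second: abbcdk
Sorted forms match => anagrams

1


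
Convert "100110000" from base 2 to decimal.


Input: "100110000" in base 2
Positional expansion:
  Digit '1' (value 1) x 2^8 = 256
  Digit '0' (value 0) x 2^7 = 0
  Digit '0' (value 0) x 2^6 = 0
  Digit '1' (value 1) x 2^5 = 32
  Digit '1' (value 1) x 2^4 = 16
  Digit '0' (value 0) x 2^3 = 0
  Digit '0' (value 0) x 2^2 = 0
  Digit '0' (value 0) x 2^1 = 0
  Digit '0' (value 0) x 2^0 = 0
Sum = 304

304


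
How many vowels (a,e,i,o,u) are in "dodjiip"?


Input: dodjiip
Checking each character:
  'd' at position 0: consonant
  'o' at position 1: vowel (running total: 1)
  'd' at position 2: consonant
  'j' at position 3: consonant
  'i' at position 4: vowel (running total: 2)
  'i' at position 5: vowel (running total: 3)
  'p' at position 6: consonant
Total vowels: 3

3


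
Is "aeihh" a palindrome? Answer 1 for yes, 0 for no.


Input: aeihh
Reversed: hhiea
  Compare pos 0 ('a') with pos 4 ('h'): MISMATCH
  Compare pos 1 ('e') with pos 3 ('h'): MISMATCH
Result: not a palindrome

0


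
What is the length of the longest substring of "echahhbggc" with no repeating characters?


Input: "echahhbggc"
Sliding window (track last position of each char):
  Position 0 ('e'): window [0,0] length 1 -- new best
  Position 1 ('c'): window [0,1] length 2 -- new best
  Position 2 ('h'): window [0,2] length 3 -- new best
  Position 3 ('a'): window [0,3] length 4 -- new best
  Position 4 ('h'): repeat (last at 2), move window start to 3
  Position 4 ('h'): window [3,4] length 2
  Position 5 ('h'): repeat (last at 4), move window start to 5
  Position 5 ('h'): window [5,5] length 1
  Position 6 ('b'): window [5,6] length 2
  Position 7 ('g'): window [5,7] length 3
  Position 8 ('g'): repeat (last at 7), move window start to 8
  Position 8 ('g'): window [8,8] length 1
  Position 9 ('c'): window [8,9] length 2
Longest substring with no repeats: "echa" with length 4

4


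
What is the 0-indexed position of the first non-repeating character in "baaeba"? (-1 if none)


Input: baaeba
Character frequencies:
  'a': 3
  'b': 2
  'e': 1
Scanning left to right for freq == 1:
  Position 0 ('b'): freq=2, skip
  Position 1 ('a'): freq=3, skip
  Position 2 ('a'): freq=3, skip
  Position 3 ('e'): unique! => answer = 3

3


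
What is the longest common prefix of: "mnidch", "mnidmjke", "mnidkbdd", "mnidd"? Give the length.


Words: mnidch, mnidmjke, mnidkbdd, mnidd
  Position 0: all 'm' => match
  Position 1: all 'n' => match
  Position 2: all 'i' => match
  Position 3: all 'd' => match
  Position 4: ('c', 'm', 'k', 'd') => mismatch, stop
LCP = "mnid" (length 4)

4


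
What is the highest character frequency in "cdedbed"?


Input: cdedbed
Character counts:
  'b': 1
  'c': 1
  'd': 3
  'e': 2
Maximum frequency: 3

3


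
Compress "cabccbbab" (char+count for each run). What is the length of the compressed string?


Input: cabccbbab
Runs:
  'c' x 1 => "c1"
  'a' x 1 => "a1"
  'b' x 1 => "b1"
  'c' x 2 => "c2"
  'b' x 2 => "b2"
  'a' x 1 => "a1"
  'b' x 1 => "b1"
Compressed: "c1a1b1c2b2a1b1"
Compressed length: 14

14


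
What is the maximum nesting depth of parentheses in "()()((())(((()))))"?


Input: "()()((())(((()))))"
Tracking depth:
  Position 0 '(': depth becomes 1
  Position 1 ')': depth becomes 0
  Position 2 '(': depth becomes 1
  Position 3 ')': depth becomes 0
  Position 4 '(': depth becomes 1
  Position 5 '(': depth becomes 2
  Position 6 '(': depth becomes 3
  Position 7 ')': depth becomes 2
  Position 8 ')': depth becomes 1
  Position 9 '(': depth becomes 2
  Position 10 '(': depth becomes 3
  Position 11 '(': depth becomes 4
  Position 12 '(': depth becomes 5
  Position 13 ')': depth becomes 4
  Position 14 ')': depth becomes 3
  Position 15 ')': depth becomes 2
  Position 16 ')': depth becomes 1
  Position 17 ')': depth becomes 0
Maximum depth reached: 5

5


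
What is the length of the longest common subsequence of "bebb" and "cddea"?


LCS of "bebb" and "cddea"
DP table:
           c    d    d    e    a
      0    0    0    0    0    0
  b   0    0    0    0    0    0
  e   0    0    0    0    1    1
  b   0    0    0    0    1    1
  b   0    0    0    0    1    1
LCS length = dp[4][5] = 1

1


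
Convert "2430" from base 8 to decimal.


Input: "2430" in base 8
Positional expansion:
  Digit '2' (value 2) x 8^3 = 1024
  Digit '4' (value 4) x 8^2 = 256
  Digit '3' (value 3) x 8^1 = 24
  Digit '0' (value 0) x 8^0 = 0
Sum = 1304

1304


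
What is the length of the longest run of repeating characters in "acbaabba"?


Input: "acbaabba"
Scanning for longest run:
  Position 1 ('c'): new char, reset run to 1
  Position 2 ('b'): new char, reset run to 1
  Position 3 ('a'): new char, reset run to 1
  Position 4 ('a'): continues run of 'a', length=2
  Position 5 ('b'): new char, reset run to 1
  Position 6 ('b'): continues run of 'b', length=2
  Position 7 ('a'): new char, reset run to 1
Longest run: 'a' with length 2

2


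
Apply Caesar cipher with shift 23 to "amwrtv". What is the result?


Caesar cipher: shift "amwrtv" by 23
  'a' (pos 0) + 23 = pos 23 = 'x'
  'm' (pos 12) + 23 = pos 9 = 'j'
  'w' (pos 22) + 23 = pos 19 = 't'
  'r' (pos 17) + 23 = pos 14 = 'o'
  't' (pos 19) + 23 = pos 16 = 'q'
  'v' (pos 21) + 23 = pos 18 = 's'
Result: xjtoqs

xjtoqs


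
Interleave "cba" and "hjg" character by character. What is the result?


Interleaving "cba" and "hjg":
  Position 0: 'c' from first, 'h' from second => "ch"
  Position 1: 'b' from first, 'j' from second => "bj"
  Position 2: 'a' from first, 'g' from second => "ag"
Result: chbjag

chbjag


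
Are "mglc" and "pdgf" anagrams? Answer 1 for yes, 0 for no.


Strings: "mglc", "pdgf"
Sorted first:  cglm
Sorted second: dfgp
Differ at position 0: 'c' vs 'd' => not anagrams

0


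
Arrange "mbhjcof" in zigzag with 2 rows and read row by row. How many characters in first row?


Zigzag "mbhjcof" into 2 rows:
Placing characters:
  'm' => row 0
  'b' => row 1
  'h' => row 0
  'j' => row 1
  'c' => row 0
  'o' => row 1
  'f' => row 0
Rows:
  Row 0: "mhcf"
  Row 1: "bjo"
First row length: 4

4


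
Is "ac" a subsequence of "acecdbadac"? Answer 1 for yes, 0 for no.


Check if "ac" is a subsequence of "acecdbadac"
Greedy scan:
  Position 0 ('a'): matches sub[0] = 'a'
  Position 1 ('c'): matches sub[1] = 'c'
  Position 2 ('e'): no match needed
  Position 3 ('c'): no match needed
  Position 4 ('d'): no match needed
  Position 5 ('b'): no match needed
  Position 6 ('a'): no match needed
  Position 7 ('d'): no match needed
  Position 8 ('a'): no match needed
  Position 9 ('c'): no match needed
All 2 characters matched => is a subsequence

1


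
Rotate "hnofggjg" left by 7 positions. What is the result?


Input: "hnofggjg", rotate left by 7
First 7 characters: "hnofggj"
Remaining characters: "g"
Concatenate remaining + first: "g" + "hnofggj" = "ghnofggj"

ghnofggj


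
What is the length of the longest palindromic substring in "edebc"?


Input: "edebc"
Checking substrings for palindromes:
  [0:3] "ede" (len 3) => palindrome
Longest palindromic substring: "ede" with length 3

3


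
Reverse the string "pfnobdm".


Input: pfnobdm
Reading characters right to left:
  Position 6: 'm'
  Position 5: 'd'
  Position 4: 'b'
  Position 3: 'o'
  Position 2: 'n'
  Position 1: 'f'
  Position 0: 'p'
Reversed: mdbonfp

mdbonfp


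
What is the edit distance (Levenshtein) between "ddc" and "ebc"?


Computing edit distance: "ddc" -> "ebc"
DP table:
           e    b    c
      0    1    2    3
  d   1    1    2    3
  d   2    2    2    3
  c   3    3    3    2
Edit distance = dp[3][3] = 2

2


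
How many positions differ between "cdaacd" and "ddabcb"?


Comparing "cdaacd" and "ddabcb" position by position:
  Position 0: 'c' vs 'd' => DIFFER
  Position 1: 'd' vs 'd' => same
  Position 2: 'a' vs 'a' => same
  Position 3: 'a' vs 'b' => DIFFER
  Position 4: 'c' vs 'c' => same
  Position 5: 'd' vs 'b' => DIFFER
Positions that differ: 3

3


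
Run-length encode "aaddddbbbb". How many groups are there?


Input: aaddddbbbb
Scanning for consecutive runs:
  Group 1: 'a' x 2 (positions 0-1)
  Group 2: 'd' x 4 (positions 2-5)
  Group 3: 'b' x 4 (positions 6-9)
Total groups: 3

3


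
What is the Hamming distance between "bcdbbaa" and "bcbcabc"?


Comparing "bcdbbaa" and "bcbcabc" position by position:
  Position 0: 'b' vs 'b' => same
  Position 1: 'c' vs 'c' => same
  Position 2: 'd' vs 'b' => differ
  Position 3: 'b' vs 'c' => differ
  Position 4: 'b' vs 'a' => differ
  Position 5: 'a' vs 'b' => differ
  Position 6: 'a' vs 'c' => differ
Total differences (Hamming distance): 5

5


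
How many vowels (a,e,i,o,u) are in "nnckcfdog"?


Input: nnckcfdog
Checking each character:
  'n' at position 0: consonant
  'n' at position 1: consonant
  'c' at position 2: consonant
  'k' at position 3: consonant
  'c' at position 4: consonant
  'f' at position 5: consonant
  'd' at position 6: consonant
  'o' at position 7: vowel (running total: 1)
  'g' at position 8: consonant
Total vowels: 1

1


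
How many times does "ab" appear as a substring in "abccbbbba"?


Searching for "ab" in "abccbbbba"
Scanning each position:
  Position 0: "ab" => MATCH
  Position 1: "bc" => no
  Position 2: "cc" => no
  Position 3: "cb" => no
  Position 4: "bb" => no
  Position 5: "bb" => no
  Position 6: "bb" => no
  Position 7: "ba" => no
Total occurrences: 1

1


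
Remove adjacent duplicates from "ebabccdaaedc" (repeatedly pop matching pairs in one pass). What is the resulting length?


Input: ebabccdaaedc
Stack-based adjacent duplicate removal:
  Read 'e': push. Stack: e
  Read 'b': push. Stack: eb
  Read 'a': push. Stack: eba
  Read 'b': push. Stack: ebab
  Read 'c': push. Stack: ebabc
  Read 'c': matches stack top 'c' => pop. Stack: ebab
  Read 'd': push. Stack: ebabd
  Read 'a': push. Stack: ebabda
  Read 'a': matches stack top 'a' => pop. Stack: ebabd
  Read 'e': push. Stack: ebabde
  Read 'd': push. Stack: ebabded
  Read 'c': push. Stack: ebabdedc
Final stack: "ebabdedc" (length 8)

8


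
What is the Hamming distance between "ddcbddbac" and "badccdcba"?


Comparing "ddcbddbac" and "badccdcba" position by position:
  Position 0: 'd' vs 'b' => differ
  Position 1: 'd' vs 'a' => differ
  Position 2: 'c' vs 'd' => differ
  Position 3: 'b' vs 'c' => differ
  Position 4: 'd' vs 'c' => differ
  Position 5: 'd' vs 'd' => same
  Position 6: 'b' vs 'c' => differ
  Position 7: 'a' vs 'b' => differ
  Position 8: 'c' vs 'a' => differ
Total differences (Hamming distance): 8

8


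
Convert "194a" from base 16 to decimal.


Input: "194a" in base 16
Positional expansion:
  Digit '1' (value 1) x 16^3 = 4096
  Digit '9' (value 9) x 16^2 = 2304
  Digit '4' (value 4) x 16^1 = 64
  Digit 'a' (value 10) x 16^0 = 10
Sum = 6474

6474


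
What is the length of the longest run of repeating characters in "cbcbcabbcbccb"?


Input: "cbcbcabbcbccb"
Scanning for longest run:
  Position 1 ('b'): new char, reset run to 1
  Position 2 ('c'): new char, reset run to 1
  Position 3 ('b'): new char, reset run to 1
  Position 4 ('c'): new char, reset run to 1
  Position 5 ('a'): new char, reset run to 1
  Position 6 ('b'): new char, reset run to 1
  Position 7 ('b'): continues run of 'b', length=2
  Position 8 ('c'): new char, reset run to 1
  Position 9 ('b'): new char, reset run to 1
  Position 10 ('c'): new char, reset run to 1
  Position 11 ('c'): continues run of 'c', length=2
  Position 12 ('b'): new char, reset run to 1
Longest run: 'b' with length 2

2


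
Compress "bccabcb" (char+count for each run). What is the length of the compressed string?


Input: bccabcb
Runs:
  'b' x 1 => "b1"
  'c' x 2 => "c2"
  'a' x 1 => "a1"
  'b' x 1 => "b1"
  'c' x 1 => "c1"
  'b' x 1 => "b1"
Compressed: "b1c2a1b1c1b1"
Compressed length: 12

12


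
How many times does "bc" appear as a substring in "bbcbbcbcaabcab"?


Searching for "bc" in "bbcbbcbcaabcab"
Scanning each position:
  Position 0: "bb" => no
  Position 1: "bc" => MATCH
  Position 2: "cb" => no
  Position 3: "bb" => no
  Position 4: "bc" => MATCH
  Position 5: "cb" => no
  Position 6: "bc" => MATCH
  Position 7: "ca" => no
  Position 8: "aa" => no
  Position 9: "ab" => no
  Position 10: "bc" => MATCH
  Position 11: "ca" => no
  Position 12: "ab" => no
Total occurrences: 4

4


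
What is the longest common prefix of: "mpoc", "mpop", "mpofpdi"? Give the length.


Words: mpoc, mpop, mpofpdi
  Position 0: all 'm' => match
  Position 1: all 'p' => match
  Position 2: all 'o' => match
  Position 3: ('c', 'p', 'f') => mismatch, stop
LCP = "mpo" (length 3)

3


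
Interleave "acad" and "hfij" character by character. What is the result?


Interleaving "acad" and "hfij":
  Position 0: 'a' from first, 'h' from second => "ah"
  Position 1: 'c' from first, 'f' from second => "cf"
  Position 2: 'a' from first, 'i' from second => "ai"
  Position 3: 'd' from first, 'j' from second => "dj"
Result: ahcfaidj

ahcfaidj


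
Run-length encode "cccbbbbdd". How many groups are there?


Input: cccbbbbdd
Scanning for consecutive runs:
  Group 1: 'c' x 3 (positions 0-2)
  Group 2: 'b' x 4 (positions 3-6)
  Group 3: 'd' x 2 (positions 7-8)
Total groups: 3

3


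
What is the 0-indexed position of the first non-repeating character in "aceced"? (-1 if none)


Input: aceced
Character frequencies:
  'a': 1
  'c': 2
  'd': 1
  'e': 2
Scanning left to right for freq == 1:
  Position 0 ('a'): unique! => answer = 0

0


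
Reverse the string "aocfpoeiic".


Input: aocfpoeiic
Reading characters right to left:
  Position 9: 'c'
  Position 8: 'i'
  Position 7: 'i'
  Position 6: 'e'
  Position 5: 'o'
  Position 4: 'p'
  Position 3: 'f'
  Position 2: 'c'
  Position 1: 'o'
  Position 0: 'a'
Reversed: ciieopfcoa

ciieopfcoa


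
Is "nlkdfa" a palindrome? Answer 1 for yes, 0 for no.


Input: nlkdfa
Reversed: afdkln
  Compare pos 0 ('n') with pos 5 ('a'): MISMATCH
  Compare pos 1 ('l') with pos 4 ('f'): MISMATCH
  Compare pos 2 ('k') with pos 3 ('d'): MISMATCH
Result: not a palindrome

0


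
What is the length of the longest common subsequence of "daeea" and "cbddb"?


LCS of "daeea" and "cbddb"
DP table:
           c    b    d    d    b
      0    0    0    0    0    0
  d   0    0    0    1    1    1
  a   0    0    0    1    1    1
  e   0    0    0    1    1    1
  e   0    0    0    1    1    1
  a   0    0    0    1    1    1
LCS length = dp[5][5] = 1

1


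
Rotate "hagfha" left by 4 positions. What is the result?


Input: "hagfha", rotate left by 4
First 4 characters: "hagf"
Remaining characters: "ha"
Concatenate remaining + first: "ha" + "hagf" = "hahagf"

hahagf


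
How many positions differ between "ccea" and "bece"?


Comparing "ccea" and "bece" position by position:
  Position 0: 'c' vs 'b' => DIFFER
  Position 1: 'c' vs 'e' => DIFFER
  Position 2: 'e' vs 'c' => DIFFER
  Position 3: 'a' vs 'e' => DIFFER
Positions that differ: 4

4


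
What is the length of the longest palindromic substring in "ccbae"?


Input: "ccbae"
Checking substrings for palindromes:
  [0:2] "cc" (len 2) => palindrome
Longest palindromic substring: "cc" with length 2

2


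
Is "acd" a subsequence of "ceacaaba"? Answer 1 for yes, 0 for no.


Check if "acd" is a subsequence of "ceacaaba"
Greedy scan:
  Position 0 ('c'): no match needed
  Position 1 ('e'): no match needed
  Position 2 ('a'): matches sub[0] = 'a'
  Position 3 ('c'): matches sub[1] = 'c'
  Position 4 ('a'): no match needed
  Position 5 ('a'): no match needed
  Position 6 ('b'): no match needed
  Position 7 ('a'): no match needed
Only matched 2/3 characters => not a subsequence

0


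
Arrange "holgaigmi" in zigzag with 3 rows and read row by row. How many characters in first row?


Zigzag "holgaigmi" into 3 rows:
Placing characters:
  'h' => row 0
  'o' => row 1
  'l' => row 2
  'g' => row 1
  'a' => row 0
  'i' => row 1
  'g' => row 2
  'm' => row 1
  'i' => row 0
Rows:
  Row 0: "hai"
  Row 1: "ogim"
  Row 2: "lg"
First row length: 3

3


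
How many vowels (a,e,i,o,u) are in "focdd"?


Input: focdd
Checking each character:
  'f' at position 0: consonant
  'o' at position 1: vowel (running total: 1)
  'c' at position 2: consonant
  'd' at position 3: consonant
  'd' at position 4: consonant
Total vowels: 1

1


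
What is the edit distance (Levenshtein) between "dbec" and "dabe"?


Computing edit distance: "dbec" -> "dabe"
DP table:
           d    a    b    e
      0    1    2    3    4
  d   1    0    1    2    3
  b   2    1    1    1    2
  e   3    2    2    2    1
  c   4    3    3    3    2
Edit distance = dp[4][4] = 2

2


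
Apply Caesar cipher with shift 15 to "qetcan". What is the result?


Caesar cipher: shift "qetcan" by 15
  'q' (pos 16) + 15 = pos 5 = 'f'
  'e' (pos 4) + 15 = pos 19 = 't'
  't' (pos 19) + 15 = pos 8 = 'i'
  'c' (pos 2) + 15 = pos 17 = 'r'
  'a' (pos 0) + 15 = pos 15 = 'p'
  'n' (pos 13) + 15 = pos 2 = 'c'
Result: ftirpc

ftirpc


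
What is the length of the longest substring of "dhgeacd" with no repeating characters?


Input: "dhgeacd"
Sliding window (track last position of each char):
  Position 0 ('d'): window [0,0] length 1 -- new best
  Position 1 ('h'): window [0,1] length 2 -- new best
  Position 2 ('g'): window [0,2] length 3 -- new best
  Position 3 ('e'): window [0,3] length 4 -- new best
  Position 4 ('a'): window [0,4] length 5 -- new best
  Position 5 ('c'): window [0,5] length 6 -- new best
  Position 6 ('d'): repeat (last at 0), move window start to 1
  Position 6 ('d'): window [1,6] length 6
Longest substring with no repeats: "dhgeac" with length 6

6


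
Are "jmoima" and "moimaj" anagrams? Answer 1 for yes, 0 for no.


Strings: "jmoima", "moimaj"
Sorted first:  aijmmo
Sorted second: aijmmo
Sorted forms match => anagrams

1


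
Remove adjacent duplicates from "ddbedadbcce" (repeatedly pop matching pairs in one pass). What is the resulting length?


Input: ddbedadbcce
Stack-based adjacent duplicate removal:
  Read 'd': push. Stack: d
  Read 'd': matches stack top 'd' => pop. Stack: (empty)
  Read 'b': push. Stack: b
  Read 'e': push. Stack: be
  Read 'd': push. Stack: bed
  Read 'a': push. Stack: beda
  Read 'd': push. Stack: bedad
  Read 'b': push. Stack: bedadb
  Read 'c': push. Stack: bedadbc
  Read 'c': matches stack top 'c' => pop. Stack: bedadb
  Read 'e': push. Stack: bedadbe
Final stack: "bedadbe" (length 7)

7
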